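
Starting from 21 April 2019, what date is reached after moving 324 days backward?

1 June 2018

Count 324 days before April 21, 2019:
June 2018: 30 − 1 = 29 days remain.
Then 9 full months totalling 274 days.
April 1–21, 2019: 21 days.
Total: 29 + 274 + 21 = 324 days.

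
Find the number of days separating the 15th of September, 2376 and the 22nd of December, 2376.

September 2376: 30 − 15 = 15 days remain.
Then October (31), November (30): 31 + 30 = 61 days.
December 1–22, 2376: 22 days.
Total: 15 + 61 + 22 = 98 days.

98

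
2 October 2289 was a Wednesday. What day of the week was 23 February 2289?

Count forward from the earlier date (February 23, 2289) to the later (October 2, 2289):
February 2289: 28 − 23 = 5 days remain (2289 is not a leap year, so February has 28 days).
Then March (31), April (30), May (31), June (30), July (31), August (31), September (30): 31 + 30 + 31 + 30 + 31 + 31 + 30 = 214 days.
October 1–2, 2289: 2 days.
Total: 5 + 214 + 2 = 221 days.
221 mod 7 = 4, so 4 days before Wednesday is Saturday.

Saturday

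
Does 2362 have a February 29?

No

2362 is not a leap year.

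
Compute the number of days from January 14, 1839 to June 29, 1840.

Day-of-year of January 14, 1839: 14.
Day-of-year of June 29, 1840: 181.
1839 has 365 days, so 365 − 14 = 351 days remain in 1839.
Total: 351 + 181 = 532 days.

532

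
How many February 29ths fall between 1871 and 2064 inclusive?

48

Years divisible by 4: 1872, 1876, …, 2064 — 49 in all.
Of these, 1900 is divisible by 100 but not 400, so not leap.
2000 is divisible by 400, so still leap.
Leap years: 49 − 1 = 48.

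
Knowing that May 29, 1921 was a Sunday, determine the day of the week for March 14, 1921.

Monday

Count forward from the earlier date (March 14, 1921) to the later (May 29, 1921):
March 1921: 31 − 14 = 17 days remain.
Then April (30): 30 days.
May 1–29, 1921: 29 days.
Total: 17 + 30 + 29 = 76 days.
76 mod 7 = 6, so 6 days before Sunday is Monday.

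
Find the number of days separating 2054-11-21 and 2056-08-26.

November 21, 2054 → November 21, 2055: 365 days.
November 2055: 30 − 21 = 9 days remain.
Then December (31), January (31), February 2056 (29), March (31), April (30), May (31), June (30), July (31): 31 + 31 + 29 + 31 + 30 + 31 + 30 + 31 = 244 days.
August 1–26, 2056: 26 days.
Residual: 279 days.
Total: 644 days.

644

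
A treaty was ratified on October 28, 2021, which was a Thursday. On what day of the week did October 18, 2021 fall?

Monday

Count forward from the earlier date (October 18, 2021) to the later (October 28, 2021):
Within October 2021: 28 − 18 = 10 days.
10 mod 7 = 3, so 3 days before Thursday is Monday.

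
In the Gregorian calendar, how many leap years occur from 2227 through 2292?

Years divisible by 4: 2228, 2232, …, 2292 — 17 in all.
No century exceptions apply. Count: 17.

17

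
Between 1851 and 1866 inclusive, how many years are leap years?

Years divisible by 4 in [1851, 1866]: 1852, 1856, 1860, 1864.
No century exceptions apply. Count: 4.

4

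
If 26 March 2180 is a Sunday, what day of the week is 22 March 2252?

From March 26, 2180 to March 26, 2251: 71 years, of which 16 contain a Feb 29 — 55×365 + 16×366 = 25931 days.
(2200 is not a leap year (divisible by 100 but not 400).)
March 2251: 31 − 26 = 5 days remain.
Then 11 full months totalling 335 days.
March 1–22, 2252: 22 days.
Residual: 362 days.
Total: 26293 days.
26293 mod 7 = 1, so 1 day after Sunday is Monday.

Monday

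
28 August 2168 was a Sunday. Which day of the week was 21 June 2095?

Tuesday

Count forward from the earlier date (June 21, 2095) to the later (August 28, 2168):
Day-of-year of June 21, 2095: 172.
Day-of-year of August 28, 2168: 241.
2095 has 365 days, so 365 − 172 = 193 days remain in 2095.
Full years 2096–2167: 55 common + 17 leap = 55×365 + 17×366 = 26297 days.
Total: 193 + 26297 + 241 = 26731 days.
26731 mod 7 = 5, so 5 days before Sunday is Tuesday.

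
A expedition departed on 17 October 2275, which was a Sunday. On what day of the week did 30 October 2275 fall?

Saturday

Within October 2275: 30 − 17 = 13 days.
13 mod 7 = 6, so 6 days after Sunday is Saturday.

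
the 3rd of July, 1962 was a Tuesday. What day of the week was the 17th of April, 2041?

Wednesday

Day-of-year of July 3, 1962: 184.
Day-of-year of April 17, 2041: 107.
1962 has 365 days, so 365 − 184 = 181 days remain in 1962.
Full years 1963–2040: 58 common + 20 leap = 58×365 + 20×366 = 28490 days.
Total: 181 + 28490 + 107 = 28778 days.
28778 mod 7 = 1, so 1 day after Tuesday is Wednesday.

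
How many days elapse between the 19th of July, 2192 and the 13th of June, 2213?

Day-of-year of July 19, 2192: 201.
Day-of-year of June 13, 2213: 164.
2192 has 366 days, so 366 − 201 = 165 days remain in 2192.
Full years 2193–2212: 16 common + 4 leap = 16×365 + 4×366 = 7304 days.
Total: 165 + 7304 + 164 = 7633 days.

7633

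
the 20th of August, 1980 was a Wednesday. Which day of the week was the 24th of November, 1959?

Count forward from the earlier date (November 24, 1959) to the later (August 20, 1980):
From November 24, 1959 to November 24, 1979: 20 years, of which 5 contain a Feb 29 — 15×365 + 5×366 = 7305 days.
November 1979: 30 − 24 = 6 days remain.
Then December (31), January (31), February 1980 (29), March (31), April (30), May (31), June (30), July (31): 31 + 31 + 29 + 31 + 30 + 31 + 30 + 31 = 244 days.
August 1–20, 1980: 20 days.
Residual: 270 days.
Total: 7575 days.
7575 mod 7 = 1, so 1 day before Wednesday is Tuesday.

Tuesday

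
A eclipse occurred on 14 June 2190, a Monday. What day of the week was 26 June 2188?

Thursday

Count forward from the earlier date (June 26, 2188) to the later (June 14, 2190):
Day-of-year of June 26, 2188: 178.
Day-of-year of June 14, 2190: 165.
2188 has 366 days, so 366 − 178 = 188 days remain in 2188.
Full years: 2189: 365. Sum = 365.
Total: 188 + 365 + 165 = 718 days.
718 mod 7 = 4, so 4 days before Monday is Thursday.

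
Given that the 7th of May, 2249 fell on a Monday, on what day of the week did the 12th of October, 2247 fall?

Tuesday

Count forward from the earlier date (October 12, 2247) to the later (May 7, 2249):
October 2247: 31 − 12 = 19 days remain.
Then 18 full months totalling 547 days.
May 1–7, 2249: 7 days.
Total: 19 + 547 + 7 = 573 days.
573 mod 7 = 6, so 6 days before Monday is Tuesday.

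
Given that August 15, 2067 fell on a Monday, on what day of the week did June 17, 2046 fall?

Count forward from the earlier date (June 17, 2046) to the later (August 15, 2067):
From June 17, 2046 to June 17, 2067: 21 years, of which 5 contain a Feb 29 — 16×365 + 5×366 = 7670 days.
June 2067: 30 − 17 = 13 days remain.
Then July (31): 31 days.
August 1–15, 2067: 15 days.
Residual: 59 days.
Total: 7729 days.
7729 mod 7 = 1, so 1 day before Monday is Sunday.

Sunday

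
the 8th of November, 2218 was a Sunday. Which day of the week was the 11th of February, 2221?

Sunday

Day-of-year of November 8, 2218: 312.
Day-of-year of February 11, 2221: 42.
2218 has 365 days, so 365 − 312 = 53 days remain in 2218.
Full years: 2219: 365; 2220: 366. Sum = 731.
Total: 53 + 731 + 42 = 826 days.
826 is a multiple of 7, so the 11th of February, 2221 falls on the same weekday: Sunday.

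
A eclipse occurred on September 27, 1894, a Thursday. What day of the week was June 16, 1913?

Monday

Day-of-year of September 27, 1894: 270.
Day-of-year of June 16, 1913: 167.
1894 has 365 days, so 365 − 270 = 95 days remain in 1894.
Full years 1895–1912: 14 common + 4 leap = 14×365 + 4×366 = 6574 days.
Total: 95 + 6574 + 167 = 6836 days.
6836 mod 7 = 4, so 4 days after Thursday is Monday.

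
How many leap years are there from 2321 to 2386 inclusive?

16

Years divisible by 4: 2324, 2328, …, 2384 — 16 in all.
No century exceptions apply. Count: 16.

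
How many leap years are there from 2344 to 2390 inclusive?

Years divisible by 4 in [2344, 2390]: 2344, 2348, 2352, 2356, 2360, 2364, 2368, 2372, 2376, 2380, 2384, 2388.
No century exceptions apply. Count: 12.

12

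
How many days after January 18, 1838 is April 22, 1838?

January 1838: 31 − 18 = 13 days remain.
Then February 1838 (28), March (31): 28 + 31 = 59 days.
April 1–22, 1838: 22 days.
Total: 13 + 59 + 22 = 94 days.

94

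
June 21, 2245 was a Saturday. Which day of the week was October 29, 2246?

Thursday

Day-of-year of June 21, 2245: 172.
Day-of-year of October 29, 2246: 302.
2245 has 365 days, so 365 − 172 = 193 days remain in 2245.
Total: 193 + 302 = 495 days.
495 mod 7 = 5, so 5 days after Saturday is Thursday.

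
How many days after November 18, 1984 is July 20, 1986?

Day-of-year of November 18, 1984: 323.
Day-of-year of July 20, 1986: 201.
1984 has 366 days, so 366 − 323 = 43 days remain in 1984.
Full years: 1985: 365. Sum = 365.
Total: 43 + 365 + 201 = 609 days.

609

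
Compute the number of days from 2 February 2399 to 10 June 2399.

February 2399: 28 − 2 = 26 days remain (2399 is not a leap year, so February has 28 days).
Then March (31), April (30), May (31): 31 + 30 + 31 = 92 days.
June 1–10, 2399: 10 days.
Total: 26 + 92 + 10 = 128 days.

128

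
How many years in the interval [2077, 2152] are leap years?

Years divisible by 4: 2080, 2084, …, 2152 — 19 in all.
Of these, 2100 is divisible by 100 but not 400, so not leap.
Leap years: 19 − 1 = 18.

18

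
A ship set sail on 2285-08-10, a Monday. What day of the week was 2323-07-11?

Wednesday

Day-of-year of August 10, 2285: 222.
Day-of-year of July 11, 2323: 192.
2285 has 365 days, so 365 − 222 = 143 days remain in 2285.
Full years 2286–2322: 29 common + 8 leap = 29×365 + 8×366 = 13513 days.
Total: 143 + 13513 + 192 = 13848 days.
13848 mod 7 = 2, so 2 days after Monday is Wednesday.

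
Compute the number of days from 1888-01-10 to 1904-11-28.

6166

Day-of-year of January 10, 1888: 10.
Day-of-year of November 28, 1904: 333.
1888 has 366 days, so 366 − 10 = 356 days remain in 1888.
Full years 1889–1903: 13 common + 2 leap = 13×365 + 2×366 = 5477 days.
Total: 356 + 5477 + 333 = 6166 days.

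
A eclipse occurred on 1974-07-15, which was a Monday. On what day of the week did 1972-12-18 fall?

Monday

Count forward from the earlier date (December 18, 1972) to the later (July 15, 1974):
Day-of-year of December 18, 1972: 353.
Day-of-year of July 15, 1974: 196.
1972 has 366 days, so 366 − 353 = 13 days remain in 1972.
Full years: 1973: 365. Sum = 365.
Total: 13 + 365 + 196 = 574 days.
574 is a multiple of 7, so 1972-12-18 falls on the same weekday: Monday.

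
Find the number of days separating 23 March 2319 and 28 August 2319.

March 2319: 31 − 23 = 8 days remain.
Then April (30), May (31), June (30), July (31): 30 + 31 + 30 + 31 = 122 days.
August 1–28, 2319: 28 days.
Total: 8 + 122 + 28 = 158 days.

158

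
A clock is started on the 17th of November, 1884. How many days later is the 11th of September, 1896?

From November 17, 1884 to November 17, 1895: 11 years, of which 2 contain a Feb 29 — 9×365 + 2×366 = 4017 days.
November 1895: 30 − 17 = 13 days remain.
Then 9 full months totalling 275 days.
September 1–11, 1896: 11 days.
Residual: 299 days.
Total: 4316 days.

4316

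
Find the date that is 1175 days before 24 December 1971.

5 October 1968

Count 1175 days before December 24, 1971:
Day-of-year of October 5, 1968: 279.
Day-of-year of December 24, 1971: 358.
1968 has 366 days, so 366 − 279 = 87 days remain in 1968.
Full years: 1969: 365; 1970: 365. Sum = 730.
Total: 87 + 730 + 358 = 1175 days.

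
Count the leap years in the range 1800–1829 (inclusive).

7

Years divisible by 4 in [1800, 1829]: 1800, 1804, 1808, 1812, 1816, 1820, 1824, 1828.
Of these, 1800 is divisible by 100 but not 400, so not leap.
Leap years: 8 − 1 = 7.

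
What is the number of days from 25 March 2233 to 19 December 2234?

March 2233: 31 − 25 = 6 days remain.
Then 20 full months totalling 609 days.
December 1–19, 2234: 19 days.
Total: 6 + 609 + 19 = 634 days.

634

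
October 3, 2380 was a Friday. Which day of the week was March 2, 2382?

October 3, 2380 → October 3, 2381: 365 days.
October 2381: 31 − 3 = 28 days remain.
Then November (30), December (31), January (31), February 2382 (28): 30 + 31 + 31 + 28 = 120 days.
March 1–2, 2382: 2 days.
Residual: 150 days.
Total: 515 days.
515 mod 7 = 4, so 4 days after Friday is Tuesday.

Tuesday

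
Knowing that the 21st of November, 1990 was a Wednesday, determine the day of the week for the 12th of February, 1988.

Count forward from the earlier date (February 12, 1988) to the later (November 21, 1990):
Day-of-year of February 12, 1988: 43.
Day-of-year of November 21, 1990: 325.
1988 has 366 days, so 366 − 43 = 323 days remain in 1988.
Full years: 1989: 365. Sum = 365.
Total: 323 + 365 + 325 = 1013 days.
1013 mod 7 = 5, so 5 days before Wednesday is Friday.

Friday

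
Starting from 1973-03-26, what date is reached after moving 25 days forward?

1973-04-20

Count 25 days after March 26, 1973:
March 1973: 31 − 26 = 5 days remain.
April 1–20, 1973: 20 days.
Total: 5 + 20 = 25 days.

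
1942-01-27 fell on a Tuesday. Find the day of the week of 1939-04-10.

Monday

Count forward from the earlier date (April 10, 1939) to the later (January 27, 1942):
April 10, 1939 → April 10, 1940: 366 days (1940 is a leap year).
April 10, 1940 → April 10, 1941: 365 days.
April 1941: 30 − 10 = 20 days remain.
Then May (31), June (30), July (31), August (31), September (30), October (31), November (30), December (31): 31 + 30 + 31 + 31 + 30 + 31 + 30 + 31 = 245 days.
January 1–27, 1942: 27 days.
Residual: 292 days.
Total: 1023 days.
1023 mod 7 = 1, so 1 day before Tuesday is Monday.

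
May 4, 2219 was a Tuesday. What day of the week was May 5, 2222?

Day-of-year of May 4, 2219: 124.
Day-of-year of May 5, 2222: 125.
2219 has 365 days, so 365 − 124 = 241 days remain in 2219.
Full years: 2220: 366; 2221: 365. Sum = 731.
Total: 241 + 731 + 125 = 1097 days.
1097 mod 7 = 5, so 5 days after Tuesday is Sunday.

Sunday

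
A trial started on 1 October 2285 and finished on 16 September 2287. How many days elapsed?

715

October 1, 2285 → October 1, 2286: 365 days.
October 2286: 31 − 1 = 30 days remain.
Then 10 full months totalling 304 days.
September 1–16, 2287: 16 days.
Residual: 350 days.
Total: 715 days.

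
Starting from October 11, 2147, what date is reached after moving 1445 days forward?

September 25, 2151

Count 1445 days after October 11, 2147:
Day-of-year of October 11, 2147: 284.
Day-of-year of September 25, 2151: 268.
2147 has 365 days, so 365 − 284 = 81 days remain in 2147.
Full years: 2148: 366; 2149: 365; 2150: 365. Sum = 1096.
Total: 81 + 1096 + 268 = 1445 days.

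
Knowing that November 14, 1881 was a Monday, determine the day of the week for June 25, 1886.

Friday

Day-of-year of November 14, 1881: 318.
Day-of-year of June 25, 1886: 176.
1881 has 365 days, so 365 − 318 = 47 days remain in 1881.
Full years: 1882: 365; 1883: 365; 1884: 366; 1885: 365. Sum = 1461.
Total: 47 + 1461 + 176 = 1684 days.
1684 mod 7 = 4, so 4 days after Monday is Friday.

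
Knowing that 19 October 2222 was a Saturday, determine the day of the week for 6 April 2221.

Friday

Count forward from the earlier date (April 6, 2221) to the later (October 19, 2222):
April 2221: 30 − 6 = 24 days remain.
Then 17 full months totalling 518 days.
October 1–19, 2222: 19 days.
Total: 24 + 518 + 19 = 561 days.
561 mod 7 = 1, so 1 day before Saturday is Friday.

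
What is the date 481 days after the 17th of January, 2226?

the 13th of May, 2227

Count 481 days after January 17, 2226:
January 2226: 31 − 17 = 14 days remain.
Then 15 full months totalling 454 days.
May 1–13, 2227: 13 days.
Total: 14 + 454 + 13 = 481 days.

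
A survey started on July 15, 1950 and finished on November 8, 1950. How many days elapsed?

July 1950: 31 − 15 = 16 days remain.
Then August (31), September (30), October (31): 31 + 30 + 31 = 92 days.
November 1–8, 1950: 8 days.
Total: 16 + 92 + 8 = 116 days.

116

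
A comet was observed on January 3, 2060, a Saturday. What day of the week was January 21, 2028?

Count forward from the earlier date (January 21, 2028) to the later (January 3, 2060):
From January 21, 2028 to January 21, 2059: 31 years, of which 8 contain a Feb 29 — 23×365 + 8×366 = 11323 days.
January 2059: 31 − 21 = 10 days remain.
Then 11 full months totalling 334 days.
January 1–3, 2060: 3 days.
Residual: 347 days.
Total: 11670 days.
11670 mod 7 = 1, so 1 day before Saturday is Friday.

Friday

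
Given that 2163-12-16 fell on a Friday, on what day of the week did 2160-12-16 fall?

Count forward from the earlier date (December 16, 2160) to the later (December 16, 2163):
December 16, 2160 → December 16, 2161: 365 days.
December 16, 2161 → December 16, 2162: 365 days.
December 16, 2162 → December 16, 2163: 365 days.
Total: 1095 days.
1095 mod 7 = 3, so 3 days before Friday is Tuesday.

Tuesday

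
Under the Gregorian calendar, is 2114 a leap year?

No

2114 is not a leap year.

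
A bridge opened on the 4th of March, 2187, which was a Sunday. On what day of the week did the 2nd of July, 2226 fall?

Sunday

From March 4, 2187 to March 4, 2226: 39 years, of which 9 contain a Feb 29 — 30×365 + 9×366 = 14244 days.
(2200 is not a leap year (divisible by 100 but not 400).)
March 2226: 31 − 4 = 27 days remain.
Then April (30), May (31), June (30): 30 + 31 + 30 = 91 days.
July 1–2, 2226: 2 days.
Residual: 120 days.
Total: 14364 days.
14364 is a multiple of 7, so the 2nd of July, 2226 falls on the same weekday: Sunday.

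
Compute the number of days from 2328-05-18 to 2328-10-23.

May 2328: 31 − 18 = 13 days remain.
Then June (30), July (31), August (31), September (30): 30 + 31 + 31 + 30 = 122 days.
October 1–23, 2328: 23 days.
Total: 13 + 122 + 23 = 158 days.

158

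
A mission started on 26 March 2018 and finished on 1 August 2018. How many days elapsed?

128

March 2018: 31 − 26 = 5 days remain.
Then April (30), May (31), June (30), July (31): 30 + 31 + 30 + 31 = 122 days.
August 1, 2018: 1 day.
Total: 5 + 122 + 1 = 128 days.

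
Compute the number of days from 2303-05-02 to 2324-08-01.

7762

Day-of-year of May 2, 2303: 122.
Day-of-year of August 1, 2324: 214.
2303 has 365 days, so 365 − 122 = 243 days remain in 2303.
Full years 2304–2323: 15 common + 5 leap = 15×365 + 5×366 = 7305 days.
Total: 243 + 7305 + 214 = 7762 days.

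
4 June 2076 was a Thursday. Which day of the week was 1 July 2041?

Count forward from the earlier date (July 1, 2041) to the later (June 4, 2076):
From July 1, 2041 to July 1, 2075: 34 years, of which 8 contain a Feb 29 — 26×365 + 8×366 = 12418 days.
July 2075: 31 − 1 = 30 days remain.
Then 10 full months totalling 305 days.
June 1–4, 2076: 4 days.
Residual: 339 days.
Total: 12757 days.
12757 mod 7 = 3, so 3 days before Thursday is Monday.

Monday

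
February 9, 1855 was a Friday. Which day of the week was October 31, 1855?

February 1855: 28 − 9 = 19 days remain (1855 is not a leap year, so February has 28 days).
Then March (31), April (30), May (31), June (30), July (31), August (31), September (30): 31 + 30 + 31 + 30 + 31 + 31 + 30 = 214 days.
October 1–31, 1855: 31 days.
Total: 19 + 214 + 31 = 264 days.
264 mod 7 = 5, so 5 days after Friday is Wednesday.

Wednesday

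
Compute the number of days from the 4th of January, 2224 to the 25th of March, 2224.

January 2224: 31 − 4 = 27 days remain.
Then February 2224 (29): 29 days.
March 1–25, 2224: 25 days.
Total: 27 + 29 + 25 = 81 days.

81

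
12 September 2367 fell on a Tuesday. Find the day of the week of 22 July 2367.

Count forward from the earlier date (July 22, 2367) to the later (September 12, 2367):
July 2367: 31 − 22 = 9 days remain.
Then August (31): 31 days.
September 1–12, 2367: 12 days.
Total: 9 + 31 + 12 = 52 days.
52 mod 7 = 3, so 3 days before Tuesday is Saturday.

Saturday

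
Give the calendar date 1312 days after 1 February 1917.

5 September 1920

Count 1312 days after February 1, 1917:
February 1, 1917 → February 1, 1918: 365 days.
February 1, 1918 → February 1, 1919: 365 days.
February 1, 1919 → February 1, 1920: 365 days.
February 1920: 29 − 1 = 28 days remain (1920 is a leap year, so February has 29 days).
Then March (31), April (30), May (31), June (30), July (31), August (31): 31 + 30 + 31 + 30 + 31 + 31 = 184 days.
September 1–5, 1920: 5 days.
Residual: 217 days.
Total: 1312 days.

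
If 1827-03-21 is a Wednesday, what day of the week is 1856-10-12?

Sunday

From March 21, 1827 to March 21, 1856: 29 years, of which 8 contain a Feb 29 — 21×365 + 8×366 = 10593 days.
March 1856: 31 − 21 = 10 days remain.
Then April (30), May (31), June (30), July (31), August (31), September (30): 30 + 31 + 30 + 31 + 31 + 30 = 183 days.
October 1–12, 1856: 12 days.
Residual: 205 days.
Total: 10798 days.
10798 mod 7 = 4, so 4 days after Wednesday is Sunday.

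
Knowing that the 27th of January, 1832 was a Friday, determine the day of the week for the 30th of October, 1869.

From January 27, 1832 to January 27, 1869: 37 years, of which 10 contain a Feb 29 — 27×365 + 10×366 = 13515 days.
January 1869: 31 − 27 = 4 days remain.
Then February 1869 (28), March (31), April (30), May (31), June (30), July (31), August (31), September (30): 28 + 31 + 30 + 31 + 30 + 31 + 31 + 30 = 242 days.
October 1–30, 1869: 30 days.
Residual: 276 days.
Total: 13791 days.
13791 mod 7 = 1, so 1 day after Friday is Saturday.

Saturday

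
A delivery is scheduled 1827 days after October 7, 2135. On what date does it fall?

October 7, 2140

Count 1827 days after October 7, 2135:
Day-of-year of October 7, 2135: 280.
Day-of-year of October 7, 2140: 281.
2135 has 365 days, so 365 − 280 = 85 days remain in 2135.
Full years: 2136: 366; 2137: 365; 2138: 365; 2139: 365. Sum = 1461.
Total: 85 + 1461 + 281 = 1827 days.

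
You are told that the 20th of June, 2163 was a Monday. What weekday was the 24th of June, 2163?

Friday

Within June 2163: 24 − 20 = 4 days.
4 mod 7 = 4, so 4 days after Monday is Friday.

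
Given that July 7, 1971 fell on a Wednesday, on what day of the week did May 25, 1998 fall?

Monday

Day-of-year of July 7, 1971: 188.
Day-of-year of May 25, 1998: 145.
1971 has 365 days, so 365 − 188 = 177 days remain in 1971.
Full years 1972–1997: 19 common + 7 leap = 19×365 + 7×366 = 9497 days.
Total: 177 + 9497 + 145 = 9819 days.
9819 mod 7 = 5, so 5 days after Wednesday is Monday.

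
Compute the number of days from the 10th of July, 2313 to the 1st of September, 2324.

4071

Day-of-year of July 10, 2313: 191.
Day-of-year of September 1, 2324: 245.
2313 has 365 days, so 365 − 191 = 174 days remain in 2313.
Full years 2314–2323: 8 common + 2 leap = 8×365 + 2×366 = 3652 days.
Total: 174 + 3652 + 245 = 4071 days.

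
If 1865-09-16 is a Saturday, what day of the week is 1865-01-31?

Tuesday

Count forward from the earlier date (January 31, 1865) to the later (September 16, 1865):
January 1865: 31 − 31 = 0 days remain.
Then February 1865 (28), March (31), April (30), May (31), June (30), July (31), August (31): 28 + 31 + 30 + 31 + 30 + 31 + 31 = 212 days.
September 1–16, 1865: 16 days.
Total: 0 + 212 + 16 = 228 days.
228 mod 7 = 4, so 4 days before Saturday is Tuesday.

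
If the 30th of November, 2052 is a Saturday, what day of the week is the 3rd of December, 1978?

Count forward from the earlier date (December 3, 1978) to the later (November 30, 2052):
From December 3, 1978 to December 3, 2051: 73 years, of which 18 contain a Feb 29 — 55×365 + 18×366 = 26663 days.
(2000 is a leap year (divisible by 400).)
December 2051: 31 − 3 = 28 days remain.
Then 10 full months totalling 305 days.
November 1–30, 2052: 30 days.
Residual: 363 days.
Total: 27026 days.
27026 mod 7 = 6, so 6 days before Saturday is Sunday.

Sunday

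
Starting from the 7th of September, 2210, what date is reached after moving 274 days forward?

the 8th of June, 2211

Count 274 days after September 7, 2210:
September 2210: 30 − 7 = 23 days remain.
Then October (31), November (30), December (31), January (31), February 2211 (28), March (31), April (30), May (31): 31 + 30 + 31 + 31 + 28 + 31 + 30 + 31 = 243 days.
June 1–8, 2211: 8 days.
Total: 23 + 243 + 8 = 274 days.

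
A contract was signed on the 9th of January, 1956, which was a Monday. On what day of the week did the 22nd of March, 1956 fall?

January 1956: 31 − 9 = 22 days remain.
Then February 1956 (29): 29 days.
March 1–22, 1956: 22 days.
Total: 22 + 29 + 22 = 73 days.
73 mod 7 = 3, so 3 days after Monday is Thursday.

Thursday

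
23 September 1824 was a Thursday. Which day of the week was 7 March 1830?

Day-of-year of September 23, 1824: 267.
Day-of-year of March 7, 1830: 66.
1824 has 366 days, so 366 − 267 = 99 days remain in 1824.
Full years: 1825: 365; 1826: 365; 1827: 365; 1828: 366; 1829: 365. Sum = 1826.
Total: 99 + 1826 + 66 = 1991 days.
1991 mod 7 = 3, so 3 days after Thursday is Sunday.

Sunday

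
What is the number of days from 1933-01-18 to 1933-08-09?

January 1933: 31 − 18 = 13 days remain.
Then February 1933 (28), March (31), April (30), May (31), June (30), July (31): 28 + 31 + 30 + 31 + 30 + 31 = 181 days.
August 1–9, 1933: 9 days.
Total: 13 + 181 + 9 = 203 days.

203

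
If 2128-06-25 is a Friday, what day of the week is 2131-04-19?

June 25, 2128 → June 25, 2129: 365 days.
June 25, 2129 → June 25, 2130: 365 days.
June 2130: 30 − 25 = 5 days remain.
Then 9 full months totalling 274 days.
April 1–19, 2131: 19 days.
Residual: 298 days.
Total: 1028 days.
1028 mod 7 = 6, so 6 days after Friday is Thursday.

Thursday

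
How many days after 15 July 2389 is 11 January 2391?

Day-of-year of July 15, 2389: 196.
Day-of-year of January 11, 2391: 11.
2389 has 365 days, so 365 − 196 = 169 days remain in 2389.
Full years: 2390: 365. Sum = 365.
Total: 169 + 365 + 11 = 545 days.

545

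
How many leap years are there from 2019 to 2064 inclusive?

12

Years divisible by 4 in [2019, 2064]: 2020, 2024, 2028, 2032, 2036, 2040, 2044, 2048, 2052, 2056, 2060, 2064.
No century exceptions apply. Count: 12.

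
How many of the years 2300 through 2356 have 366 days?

14

Years divisible by 4: 2300, 2304, …, 2356 — 15 in all.
Of these, 2300 is divisible by 100 but not 400, so not leap.
Leap years: 15 − 1 = 14.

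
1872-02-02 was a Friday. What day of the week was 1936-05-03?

From February 2, 1872 to February 2, 1936: 64 years, of which 15 contain a Feb 29 — 49×365 + 15×366 = 23375 days.
(1900 is not a leap year (divisible by 100 but not 400).)
February 1936: 29 − 2 = 27 days remain (1936 is a leap year, so February has 29 days).
Then March (31), April (30): 31 + 30 = 61 days.
May 1–3, 1936: 3 days.
Residual: 91 days.
Total: 23466 days.
23466 mod 7 = 2, so 2 days after Friday is Sunday.

Sunday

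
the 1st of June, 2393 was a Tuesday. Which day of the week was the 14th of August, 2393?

Saturday

June 2393: 30 − 1 = 29 days remain.
Then July (31): 31 days.
August 1–14, 2393: 14 days.
Total: 29 + 31 + 14 = 74 days.
74 mod 7 = 4, so 4 days after Tuesday is Saturday.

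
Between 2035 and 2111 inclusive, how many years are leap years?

18

Years divisible by 4: 2036, 2040, …, 2108 — 19 in all.
Of these, 2100 is divisible by 100 but not 400, so not leap.
Leap years: 19 − 1 = 18.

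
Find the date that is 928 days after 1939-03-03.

1941-09-16

Count 928 days after March 3, 1939:
Day-of-year of March 3, 1939: 62.
Day-of-year of September 16, 1941: 259.
1939 has 365 days, so 365 − 62 = 303 days remain in 1939.
Full years: 1940: 366. Sum = 366.
Total: 303 + 366 + 259 = 928 days.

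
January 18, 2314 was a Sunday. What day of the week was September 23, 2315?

January 18, 2314 → January 18, 2315: 365 days.
January 2315: 31 − 18 = 13 days remain.
Then February 2315 (28), March (31), April (30), May (31), June (30), July (31), August (31): 28 + 31 + 30 + 31 + 30 + 31 + 31 = 212 days.
September 1–23, 2315: 23 days.
Residual: 248 days.
Total: 613 days.
613 mod 7 = 4, so 4 days after Sunday is Thursday.

Thursday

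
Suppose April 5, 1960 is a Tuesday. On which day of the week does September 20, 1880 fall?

Count forward from the earlier date (September 20, 1880) to the later (April 5, 1960):
From September 20, 1880 to September 20, 1959: 79 years, of which 18 contain a Feb 29 — 61×365 + 18×366 = 28853 days.
(1900 is not a leap year (divisible by 100 but not 400).)
September 1959: 30 − 20 = 10 days remain.
Then October (31), November (30), December (31), January (31), February 1960 (29), March (31): 31 + 30 + 31 + 31 + 29 + 31 = 183 days.
April 1–5, 1960: 5 days.
Residual: 198 days.
Total: 29051 days.
29051 mod 7 = 1, so 1 day before Tuesday is Monday.

Monday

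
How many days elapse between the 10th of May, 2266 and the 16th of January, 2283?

From May 10, 2266 to May 10, 2282: 16 years, of which 4 contain a Feb 29 — 12×365 + 4×366 = 5844 days.
May 2282: 31 − 10 = 21 days remain.
Then June (30), July (31), August (31), September (30), October (31), November (30), December (31): 30 + 31 + 31 + 30 + 31 + 30 + 31 = 214 days.
January 1–16, 2283: 16 days.
Residual: 251 days.
Total: 6095 days.

6095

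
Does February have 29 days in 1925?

1925 is not a leap year.

No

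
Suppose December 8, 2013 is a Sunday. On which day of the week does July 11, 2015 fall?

December 8, 2013 → December 8, 2014: 365 days.
December 2014: 31 − 8 = 23 days remain.
Then January (31), February 2015 (28), March (31), April (30), May (31), June (30): 31 + 28 + 31 + 30 + 31 + 30 = 181 days.
July 1–11, 2015: 11 days.
Residual: 215 days.
Total: 580 days.
580 mod 7 = 6, so 6 days after Sunday is Saturday.

Saturday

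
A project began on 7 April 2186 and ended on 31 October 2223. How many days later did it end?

13720

Day-of-year of April 7, 2186: 97.
Day-of-year of October 31, 2223: 304.
2186 has 365 days, so 365 − 97 = 268 days remain in 2186.
Full years 2187–2222: 28 common + 8 leap = 28×365 + 8×366 = 13148 days.
Total: 268 + 13148 + 304 = 13720 days.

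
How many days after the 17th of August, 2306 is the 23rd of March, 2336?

From August 17, 2306 to August 17, 2335: 29 years, of which 7 contain a Feb 29 — 22×365 + 7×366 = 10592 days.
August 2335: 31 − 17 = 14 days remain.
Then September (30), October (31), November (30), December (31), January (31), February 2336 (29): 30 + 31 + 30 + 31 + 31 + 29 = 182 days.
March 1–23, 2336: 23 days.
Residual: 219 days.
Total: 10811 days.

10811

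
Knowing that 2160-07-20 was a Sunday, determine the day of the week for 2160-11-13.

Thursday

July 2160: 31 − 20 = 11 days remain.
Then August (31), September (30), October (31): 31 + 30 + 31 = 92 days.
November 1–13, 2160: 13 days.
Total: 11 + 92 + 13 = 116 days.
116 mod 7 = 4, so 4 days after Sunday is Thursday.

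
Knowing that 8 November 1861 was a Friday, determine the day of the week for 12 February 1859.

Count forward from the earlier date (February 12, 1859) to the later (November 8, 1861):
February 12, 1859 → February 12, 1860: 365 days.
February 12, 1860 → February 12, 1861: 366 days (1860 is a leap year).
February 1861: 28 − 12 = 16 days remain (1861 is not a leap year, so February has 28 days).
Then March (31), April (30), May (31), June (30), July (31), August (31), September (30), October (31): 31 + 30 + 31 + 30 + 31 + 31 + 30 + 31 = 245 days.
November 1–8, 1861: 8 days.
Residual: 269 days.
Total: 1000 days.
1000 mod 7 = 6, so 6 days before Friday is Saturday.

Saturday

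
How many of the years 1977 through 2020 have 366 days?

11

Years divisible by 4 in [1977, 2020]: 1980, 1984, 1988, 1992, 1996, 2000, 2004, 2008, 2012, 2016, 2020.
2000 is divisible by 400, so still leap.
No century exceptions apply. Count: 11.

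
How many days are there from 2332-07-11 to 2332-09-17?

July 2332: 31 − 11 = 20 days remain.
Then August (31): 31 days.
September 1–17, 2332: 17 days.
Total: 20 + 31 + 17 = 68 days.

68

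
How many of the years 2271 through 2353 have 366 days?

Years divisible by 4: 2272, 2276, …, 2352 — 21 in all.
Of these, 2300 is divisible by 100 but not 400, so not leap.
Leap years: 21 − 1 = 20.

20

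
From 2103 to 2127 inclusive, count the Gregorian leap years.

6

Years divisible by 4 in [2103, 2127]: 2104, 2108, 2112, 2116, 2120, 2124.
No century exceptions apply. Count: 6.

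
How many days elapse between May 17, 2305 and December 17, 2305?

214

May 2305: 31 − 17 = 14 days remain.
Then June (30), July (31), August (31), September (30), October (31), November (30): 30 + 31 + 31 + 30 + 31 + 30 = 183 days.
December 1–17, 2305: 17 days.
Total: 14 + 183 + 17 = 214 days.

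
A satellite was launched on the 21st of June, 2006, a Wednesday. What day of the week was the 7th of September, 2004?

Tuesday

Count forward from the earlier date (September 7, 2004) to the later (June 21, 2006):
September 2004: 30 − 7 = 23 days remain.
Then 20 full months totalling 608 days.
June 1–21, 2006: 21 days.
Total: 23 + 608 + 21 = 652 days.
652 mod 7 = 1, so 1 day before Wednesday is Tuesday.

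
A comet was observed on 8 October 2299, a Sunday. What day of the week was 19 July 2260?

Thursday

Count forward from the earlier date (July 19, 2260) to the later (October 8, 2299):
Day-of-year of July 19, 2260: 201.
Day-of-year of October 8, 2299: 281.
2260 has 366 days, so 366 − 201 = 165 days remain in 2260.
Full years 2261–2298: 29 common + 9 leap = 29×365 + 9×366 = 13879 days.
Total: 165 + 13879 + 281 = 14325 days.
14325 mod 7 = 3, so 3 days before Sunday is Thursday.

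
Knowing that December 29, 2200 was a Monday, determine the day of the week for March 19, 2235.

From December 29, 2200 to December 29, 2234: 34 years, of which 8 contain a Feb 29 — 26×365 + 8×366 = 12418 days.
December 2234: 31 − 29 = 2 days remain.
Then January (31), February 2235 (28): 31 + 28 = 59 days.
March 1–19, 2235: 19 days.
Residual: 80 days.
Total: 12498 days.
12498 mod 7 = 3, so 3 days after Monday is Thursday.

Thursday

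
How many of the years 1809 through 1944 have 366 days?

33

Years divisible by 4: 1812, 1816, …, 1944 — 34 in all.
Of these, 1900 is divisible by 100 but not 400, so not leap.
Leap years: 34 − 1 = 33.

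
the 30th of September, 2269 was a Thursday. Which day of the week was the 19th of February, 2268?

Wednesday

Count forward from the earlier date (February 19, 2268) to the later (September 30, 2269):
February 2268: 29 − 19 = 10 days remain (2268 is a leap year, so February has 29 days).
Then 18 full months totalling 549 days.
September 1–30, 2269: 30 days.
Total: 10 + 549 + 30 = 589 days.
589 mod 7 = 1, so 1 day before Thursday is Wednesday.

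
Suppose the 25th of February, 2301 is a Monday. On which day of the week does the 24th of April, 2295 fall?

Count forward from the earlier date (April 24, 2295) to the later (February 25, 2301):
Day-of-year of April 24, 2295: 114.
Day-of-year of February 25, 2301: 56.
2295 has 365 days, so 365 − 114 = 251 days remain in 2295.
Full years: 2296: 366; 2297: 365; 2298: 365; 2299: 365; 2300: 365. Sum = 1826.
Total: 251 + 1826 + 56 = 2133 days.
2133 mod 7 = 5, so 5 days before Monday is Wednesday.

Wednesday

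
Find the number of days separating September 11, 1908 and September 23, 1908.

12

Within September 1908: 23 − 11 = 12 days.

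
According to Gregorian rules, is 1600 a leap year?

Yes

1600 is a leap year (divisible by 400).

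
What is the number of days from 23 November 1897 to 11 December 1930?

12070

From November 23, 1897 to November 23, 1930: 33 years, of which 7 contain a Feb 29 — 26×365 + 7×366 = 12052 days.
(1900 is not a leap year (divisible by 100 but not 400).)
November 1930: 30 − 23 = 7 days remain.
December 1–11, 1930: 11 days.
Residual: 18 days.
Total: 12070 days.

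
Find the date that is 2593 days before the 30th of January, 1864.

the 24th of December, 1856

Count 2593 days before January 30, 1864:
From December 24, 1856 to December 24, 1863: 7 years, of which 1 contains a Feb 29 — 6×365 + 1×366 = 2556 days.
December 1863: 31 − 24 = 7 days remain.
January 1–30, 1864: 30 days.
Residual: 37 days.
Total: 2593 days.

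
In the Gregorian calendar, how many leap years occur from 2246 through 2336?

22

Years divisible by 4: 2248, 2252, …, 2336 — 23 in all.
Of these, 2300 is divisible by 100 but not 400, so not leap.
Leap years: 23 − 1 = 22.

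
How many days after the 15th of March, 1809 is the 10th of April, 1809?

March 1809: 31 − 15 = 16 days remain.
April 1–10, 1809: 10 days.
Total: 16 + 10 = 26 days.

26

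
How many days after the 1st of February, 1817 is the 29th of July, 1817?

178

February 1817: 28 − 1 = 27 days remain (1817 is not a leap year, so February has 28 days).
Then March (31), April (30), May (31), June (30): 31 + 30 + 31 + 30 = 122 days.
July 1–29, 1817: 29 days.
Total: 27 + 122 + 29 = 178 days.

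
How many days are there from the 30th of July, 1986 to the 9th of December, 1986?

July 1986: 31 − 30 = 1 day remains.
Then August (31), September (30), October (31), November (30): 31 + 30 + 31 + 30 = 122 days.
December 1–9, 1986: 9 days.
Total: 1 + 122 + 9 = 132 days.

132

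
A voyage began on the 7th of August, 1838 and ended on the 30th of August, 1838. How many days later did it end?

23

Within August 1838: 30 − 7 = 23 days.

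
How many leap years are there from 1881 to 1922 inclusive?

Years divisible by 4 in [1881, 1922]: 1884, 1888, 1892, 1896, 1900, 1904, 1908, 1912, 1916, 1920.
Of these, 1900 is divisible by 100 but not 400, so not leap.
Leap years: 10 − 1 = 9.

9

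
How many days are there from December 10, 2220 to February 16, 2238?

Day-of-year of December 10, 2220: 345.
Day-of-year of February 16, 2238: 47.
2220 has 366 days, so 366 − 345 = 21 days remain in 2220.
Full years 2221–2237: 13 common + 4 leap = 13×365 + 4×366 = 6209 days.
Total: 21 + 6209 + 47 = 6277 days.

6277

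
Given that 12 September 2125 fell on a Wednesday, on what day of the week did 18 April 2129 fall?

September 12, 2125 → September 12, 2126: 365 days.
September 12, 2126 → September 12, 2127: 365 days.
September 12, 2127 → September 12, 2128: 366 days (2128 is a leap year).
September 2128: 30 − 12 = 18 days remain.
Then October (31), November (30), December (31), January (31), February 2129 (28), March (31): 31 + 30 + 31 + 31 + 28 + 31 = 182 days.
April 1–18, 2129: 18 days.
Residual: 218 days.
Total: 1314 days.
1314 mod 7 = 5, so 5 days after Wednesday is Monday.

Monday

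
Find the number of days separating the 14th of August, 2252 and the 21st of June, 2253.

August 2252: 31 − 14 = 17 days remain.
Then 9 full months totalling 273 days.
June 1–21, 2253: 21 days.
Total: 17 + 273 + 21 = 311 days.

311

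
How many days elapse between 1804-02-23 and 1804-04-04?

41

February 1804: 29 − 23 = 6 days remain (1804 is a leap year, so February has 29 days).
Then March (31): 31 days.
April 1–4, 1804: 4 days.
Total: 6 + 31 + 4 = 41 days.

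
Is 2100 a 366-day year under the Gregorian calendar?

No

2100 is not a leap year (divisible by 100 but not 400).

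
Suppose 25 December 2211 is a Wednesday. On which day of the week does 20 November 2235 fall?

Friday

Day-of-year of December 25, 2211: 359.
Day-of-year of November 20, 2235: 324.
2211 has 365 days, so 365 − 359 = 6 days remain in 2211.
Full years 2212–2234: 17 common + 6 leap = 17×365 + 6×366 = 8401 days.
Total: 6 + 8401 + 324 = 8731 days.
8731 mod 7 = 2, so 2 days after Wednesday is Friday.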